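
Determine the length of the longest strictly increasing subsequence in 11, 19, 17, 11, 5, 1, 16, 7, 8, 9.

Let dp[i] be the longest increasing subsequence ending at position i. Then dp = [1, 2, 2, 1, 1, 1, 2, 2, 3, 4].
The maximum is 4; one witness is 5, 7, 8, 9 at positions 5,8,9,10.

4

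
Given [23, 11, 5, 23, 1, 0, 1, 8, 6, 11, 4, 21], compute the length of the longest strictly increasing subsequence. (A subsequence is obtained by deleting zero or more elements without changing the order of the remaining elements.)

Scanning left to right, the best length ending at each element is: 23→1, 11→1, 5→1, 23→2, 1→1, 0→1, 1→2, 8→3, 6→3, 11→4, 4→3, 21→5.
So the longest increasing subsequence has length 5, e.g. 0, 1, 8, 11, 21.

5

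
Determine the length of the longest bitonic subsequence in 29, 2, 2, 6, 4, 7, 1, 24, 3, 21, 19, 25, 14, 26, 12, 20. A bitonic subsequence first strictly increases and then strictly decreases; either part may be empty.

Let inc[i] be the LIS ending at i and dec[i] the longest strictly decreasing subsequence starting at i. inc = [1, 1, 1, 2, 2, 3, 1, 4, 2, 4, 4, 5, 4, 6, 4, 5], dec = [6, 2, 2, 3, 2, 2, 1, 5, 1, 4, 3, 3, 2, 2, 1, 1].
max_i inc[i]+dec[i]−1 = 8, with one witness 2, 6, 7, 24, 21, 19, 14, 12.

8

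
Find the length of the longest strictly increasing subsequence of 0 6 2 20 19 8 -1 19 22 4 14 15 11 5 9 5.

One longest increasing subsequence is 0, 6, 8, 19, 22 (positions 1,2,6,8,9), of length 5; no longer one exists.

5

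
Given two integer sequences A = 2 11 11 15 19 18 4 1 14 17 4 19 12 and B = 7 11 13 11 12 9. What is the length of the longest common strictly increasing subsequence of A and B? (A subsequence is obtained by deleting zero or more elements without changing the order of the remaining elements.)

2

For each value that appears in both, track the longest common increasing run ending there.
The best achievable length is 2; one witness is 11, 12 (A-positions 2,13, B-positions 2,5).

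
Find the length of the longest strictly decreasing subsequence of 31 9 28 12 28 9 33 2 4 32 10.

5

One longest decreasing subsequence is 31, 28, 12, 9, 2 (positions 1,3,4,6,8), of length 5; no longer one exists.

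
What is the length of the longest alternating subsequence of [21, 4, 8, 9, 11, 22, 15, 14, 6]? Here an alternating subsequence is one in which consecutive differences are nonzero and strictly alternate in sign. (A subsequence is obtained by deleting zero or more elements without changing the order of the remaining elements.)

4

A longest alternating subsequence is 21, 4, 22, 15 (positions 1,2,6,7); its 3 consecutive differences strictly alternate in sign, and length 4 is optimal.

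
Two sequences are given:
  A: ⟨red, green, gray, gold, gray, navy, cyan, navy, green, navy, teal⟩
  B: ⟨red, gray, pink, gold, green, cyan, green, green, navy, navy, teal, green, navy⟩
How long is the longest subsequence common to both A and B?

7

Backtracking the LCS table gives one alignment: red (A1,B1) → gray (A3,B2) → gold (A4,B4) → navy (A6,B9) → navy (A8,B10) → green (A9,B12) → navy (A10,B13).
So the longest common subsequence has length 7.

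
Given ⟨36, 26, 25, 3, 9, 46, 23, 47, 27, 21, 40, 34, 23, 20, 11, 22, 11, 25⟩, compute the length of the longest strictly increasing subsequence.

5

Let dp[i] be the longest increasing subsequence ending at position i. Then dp = [1, 1, 1, 1, 2, 3, 3, 4, 4, 3, 5, 5, 4, 3, 3, 4, 3, 5].
The maximum is 5; one witness is 3, 9, 23, 27, 40 at positions 4,5,7,9,11.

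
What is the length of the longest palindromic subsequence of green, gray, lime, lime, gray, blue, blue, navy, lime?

Using dp[i][j] = 2 + dp[i+1][j−1] if the ends match, else max(dp[i+1][j], dp[i][j−1]):
dp[1][9] = 4. A witness is lime blue blue lime at positions 3,6,7,9.

4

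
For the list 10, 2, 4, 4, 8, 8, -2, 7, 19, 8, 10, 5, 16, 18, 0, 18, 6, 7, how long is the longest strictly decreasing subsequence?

5

Scanning left to right, the best length ending at each element is: 10→1, 2→2, 4→2, 4→2, 8→2, 8→2, -2→3, 7→3, 19→1, 8→2, 10→2, 5→4, 16→2, 18→2, 0→5, 18→2, 6→4, 7→3.
So the longest decreasing subsequence has length 5, e.g. 10, 8, 7, 5, 0.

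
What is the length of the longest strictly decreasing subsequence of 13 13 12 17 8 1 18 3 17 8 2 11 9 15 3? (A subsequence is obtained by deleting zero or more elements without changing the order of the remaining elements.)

5

Scanning left to right, the best length ending at each element is: 13→1, 13→1, 12→2, 17→1, 8→3, 1→4, 18→1, 3→4, 17→2, 8→3, 2→5, 11→3, 9→4, 15→3, 3→5.
So the longest decreasing subsequence has length 5, e.g. 13, 12, 8, 3, 2.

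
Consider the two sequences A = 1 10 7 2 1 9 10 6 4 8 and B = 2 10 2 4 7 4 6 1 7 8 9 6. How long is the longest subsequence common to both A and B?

5

A longest common subsequence is 10, 7, 1, 9, 6 (length 5); the LCS DP confirms no longer common subsequence exists.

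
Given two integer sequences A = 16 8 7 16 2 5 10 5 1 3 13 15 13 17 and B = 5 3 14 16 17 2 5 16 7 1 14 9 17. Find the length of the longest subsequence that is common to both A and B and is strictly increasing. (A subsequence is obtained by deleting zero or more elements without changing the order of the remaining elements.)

3

For each value that appears in both, track the longest common increasing run ending there.
The best achievable length is 3; one witness is 2, 5, 17 (A-positions 5,6,14, B-positions 6,7,13).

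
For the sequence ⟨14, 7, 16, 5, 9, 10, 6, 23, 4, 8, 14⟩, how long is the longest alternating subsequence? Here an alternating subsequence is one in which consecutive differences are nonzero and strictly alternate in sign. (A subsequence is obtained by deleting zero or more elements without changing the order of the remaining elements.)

Track the best alternating length ending on an up-step vs a down-step at each position: up/down = 1/1, 1/2, 3/1, 1/4, 5/4, 5/4, 5/6, 7/1, 1/8, 9/8, 9/8.
The maximum over both is 9; one such subsequence is 14, 7, 16, 5, 9, 6, 23, 4, 8.

9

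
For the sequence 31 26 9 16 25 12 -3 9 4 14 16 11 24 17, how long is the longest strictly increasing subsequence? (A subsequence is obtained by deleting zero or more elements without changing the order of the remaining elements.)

5

Scanning left to right, the best length ending at each element is: 31→1, 26→1, 9→1, 16→2, 25→3, 12→2, -3→1, 9→2, 4→2, 14→3, 16→4, 11→3, 24→5, 17→5.
So the longest increasing subsequence has length 5, e.g. 9, 12, 14, 16, 24.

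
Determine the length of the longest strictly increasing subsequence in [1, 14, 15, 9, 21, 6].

4

Scanning left to right, the best length ending at each element is: 1→1, 14→2, 15→3, 9→2, 21→4, 6→2.
So the longest increasing subsequence has length 4, e.g. 1, 14, 15, 21.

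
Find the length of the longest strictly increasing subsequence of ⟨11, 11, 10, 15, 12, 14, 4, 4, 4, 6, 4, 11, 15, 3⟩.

4

One longest increasing subsequence is 11, 12, 14, 15 (positions 1,5,6,13), of length 4; no longer one exists.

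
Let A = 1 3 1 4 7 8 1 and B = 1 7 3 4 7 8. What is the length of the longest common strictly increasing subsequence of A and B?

For each value that appears in both, track the longest common increasing run ending there.
The best achievable length is 5; one witness is 1, 3, 4, 7, 8 (A-positions 1,2,4,5,6, B-positions 1,3,4,5,6).

5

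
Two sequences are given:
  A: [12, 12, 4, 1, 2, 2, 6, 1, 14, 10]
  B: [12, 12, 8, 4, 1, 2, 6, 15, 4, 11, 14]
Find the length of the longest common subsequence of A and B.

7

Backtracking the LCS table gives one alignment: 12 (A1,B1) → 12 (A2,B2) → 4 (A3,B4) → 1 (A4,B5) → 2 (A6,B6) → 6 (A7,B7) → 14 (A9,B11).
So the longest common subsequence has length 7.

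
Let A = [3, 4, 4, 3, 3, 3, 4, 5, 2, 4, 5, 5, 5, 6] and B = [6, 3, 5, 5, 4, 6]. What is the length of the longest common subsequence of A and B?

4

A longest common subsequence is 3, 5, 4, 6 (length 4); the LCS DP confirms no longer common subsequence exists.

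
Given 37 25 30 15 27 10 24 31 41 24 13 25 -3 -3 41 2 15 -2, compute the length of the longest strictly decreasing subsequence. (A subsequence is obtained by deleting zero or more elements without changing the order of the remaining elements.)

Scanning left to right, the best length ending at each element is: 37→1, 25→2, 30→2, 15→3, 27→3, 10→4, 24→4, 31→2, 41→1, 24→4, 13→5, 25→4, -3→6, -3→6, 41→1, 2→6, 15→5, -2→7.
So the longest decreasing subsequence has length 7, e.g. 37, 30, 27, 24, 13, 2, -2.

7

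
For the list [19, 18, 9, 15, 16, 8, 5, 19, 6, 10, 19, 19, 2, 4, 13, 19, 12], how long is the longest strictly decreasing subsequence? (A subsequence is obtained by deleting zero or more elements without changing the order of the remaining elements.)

6

One longest decreasing subsequence is 19, 18, 9, 8, 5, 2 (positions 1,2,3,6,7,13), of length 6; no longer one exists.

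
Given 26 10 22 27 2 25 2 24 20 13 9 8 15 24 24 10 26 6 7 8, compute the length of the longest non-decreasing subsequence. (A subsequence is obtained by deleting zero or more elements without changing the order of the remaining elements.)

7

Scanning left to right, the best length ending at each element is: 26→1, 10→1, 22→2, 27→3, 2→1, 25→3, 2→2, 24→3, 20→3, 13→3, 9→3, 8→3, 15→4, 24→5, 24→6, 10→4, 26→7, 6→3, 7→4, 8→5.
So the longest non-decreasing subsequence has length 7, e.g. 2, 2, 13, 15, 24, 24, 26.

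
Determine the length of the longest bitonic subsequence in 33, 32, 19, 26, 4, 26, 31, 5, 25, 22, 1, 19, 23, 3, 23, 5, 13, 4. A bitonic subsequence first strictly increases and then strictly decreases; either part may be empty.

Let inc[i] be the LIS ending at i and dec[i] the longest strictly decreasing subsequence starting at i. inc = [1, 1, 1, 2, 1, 2, 3, 2, 3, 3, 1, 3, 4, 2, 4, 3, 4, 3], dec = [8, 7, 3, 6, 2, 6, 6, 2, 5, 4, 1, 3, 3, 1, 3, 2, 2, 1].
max_i inc[i]+dec[i]−1 = 8, with one witness 33, 32, 31, 25, 22, 19, 13, 4.

8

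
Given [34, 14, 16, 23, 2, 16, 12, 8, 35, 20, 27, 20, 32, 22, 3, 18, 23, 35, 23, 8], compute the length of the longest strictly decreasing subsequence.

6

Let dp[i] be the longest decreasing subsequence ending at position i. Then dp = [1, 2, 2, 2, 3, 3, 4, 5, 1, 3, 2, 3, 2, 3, 6, 4, 3, 1, 3, 5].
The maximum is 6; one witness is 34, 23, 16, 12, 8, 3 at positions 1,4,6,7,8,15.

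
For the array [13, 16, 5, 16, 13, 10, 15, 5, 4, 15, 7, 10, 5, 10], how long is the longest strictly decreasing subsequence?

One longest decreasing subsequence is 16, 13, 10, 5, 4 (positions 2,5,6,8,9), of length 5; no longer one exists.

5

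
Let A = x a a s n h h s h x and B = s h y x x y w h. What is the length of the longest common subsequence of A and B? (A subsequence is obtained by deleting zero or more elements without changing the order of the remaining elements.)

3

A longest common subsequence is shh (length 3); the LCS DP confirms no longer common subsequence exists.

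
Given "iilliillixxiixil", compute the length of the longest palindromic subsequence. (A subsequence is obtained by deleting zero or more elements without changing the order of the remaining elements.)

One longest palindromic subsequence is liiixxiiil (positions 3,5,6,9,10,11,12,13,15,16); it reads the same forward and backward, and the interval DP gives dp[1][16] = 10.

10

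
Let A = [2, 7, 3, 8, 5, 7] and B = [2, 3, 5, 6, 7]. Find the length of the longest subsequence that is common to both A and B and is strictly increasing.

A longest common strictly increasing subsequence is 2, 3, 5, 7 (length 4); it appears in order in both A and B, and no longer such subsequence exists.

4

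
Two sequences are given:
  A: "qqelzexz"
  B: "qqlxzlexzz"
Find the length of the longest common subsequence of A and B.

Backtracking the LCS table gives one alignment: q (A1,B1) → q (A2,B2) → l (A4,B3) → z (A5,B5) → e (A6,B7) → x (A7,B8) → z (A8,B10).
So the longest common subsequence has length 7.

7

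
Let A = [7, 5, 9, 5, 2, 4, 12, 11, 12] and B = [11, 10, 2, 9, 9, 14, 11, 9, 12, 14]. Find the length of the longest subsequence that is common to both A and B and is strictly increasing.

For each value that appears in both, track the longest common increasing run ending there.
The best achievable length is 3; one witness is 2, 11, 12 (A-positions 5,8,9, B-positions 3,7,9).

3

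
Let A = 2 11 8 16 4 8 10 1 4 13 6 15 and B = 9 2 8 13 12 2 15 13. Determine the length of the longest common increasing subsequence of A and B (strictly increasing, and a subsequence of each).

A longest common strictly increasing subsequence is 2, 8, 13, 15 (length 4); it appears in order in both A and B, and no longer such subsequence exists.

4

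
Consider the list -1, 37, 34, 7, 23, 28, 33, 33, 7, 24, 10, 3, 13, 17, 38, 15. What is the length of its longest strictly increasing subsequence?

Let dp[i] be the longest increasing subsequence ending at position i. Then dp = [1, 2, 2, 2, 3, 4, 5, 5, 2, 4, 3, 2, 4, 5, 6, 5].
The maximum is 6; one witness is -1, 7, 23, 28, 33, 38 at positions 1,4,5,6,7,15.

6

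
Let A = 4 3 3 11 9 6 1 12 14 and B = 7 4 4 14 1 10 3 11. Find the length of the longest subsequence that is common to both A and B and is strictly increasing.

2

For each value that appears in both, track the longest common increasing run ending there.
The best achievable length is 2; one witness is 4, 14 (A-positions 1,9, B-positions 2,4).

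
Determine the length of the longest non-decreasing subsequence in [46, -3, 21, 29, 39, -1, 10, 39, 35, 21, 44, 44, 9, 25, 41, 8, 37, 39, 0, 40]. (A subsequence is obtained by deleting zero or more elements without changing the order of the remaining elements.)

8

Let dp[i] be the longest non-decreasing subsequence ending at position i. Then dp = [1, 1, 2, 3, 4, 2, 3, 5, 4, 4, 6, 7, 3, 5, 6, 3, 6, 7, 3, 8].
The maximum is 8; one witness is -3, -1, 10, 21, 25, 37, 39, 40 at positions 2,6,7,10,14,17,18,20.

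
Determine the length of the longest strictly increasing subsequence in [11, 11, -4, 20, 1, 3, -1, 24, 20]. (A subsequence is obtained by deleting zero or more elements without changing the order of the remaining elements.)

4

Let dp[i] be the longest increasing subsequence ending at position i. Then dp = [1, 1, 1, 2, 2, 3, 2, 4, 4].
The maximum is 4; one witness is -4, 1, 3, 24 at positions 3,5,6,8.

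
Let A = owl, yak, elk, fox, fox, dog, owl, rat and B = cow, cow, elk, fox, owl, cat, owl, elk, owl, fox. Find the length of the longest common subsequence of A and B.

A longest common subsequence is owl, elk, fox (length 3); the LCS DP confirms no longer common subsequence exists.

3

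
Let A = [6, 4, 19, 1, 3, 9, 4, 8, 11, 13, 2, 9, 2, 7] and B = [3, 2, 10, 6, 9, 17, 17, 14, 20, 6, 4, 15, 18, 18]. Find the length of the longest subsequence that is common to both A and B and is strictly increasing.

A longest common strictly increasing subsequence is 3, 9 (length 2); it appears in order in both A and B, and no longer such subsequence exists.

2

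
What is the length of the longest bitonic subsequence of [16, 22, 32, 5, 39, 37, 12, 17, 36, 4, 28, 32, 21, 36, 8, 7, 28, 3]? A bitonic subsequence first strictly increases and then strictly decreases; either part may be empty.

11

Let inc[i] be the LIS ending at i and dec[i] the longest strictly decreasing subsequence starting at i. inc = [1, 2, 3, 1, 4, 4, 2, 3, 4, 1, 4, 5, 4, 6, 2, 2, 5, 1], dec = [5, 5, 6, 3, 8, 7, 4, 4, 6, 2, 5, 5, 4, 4, 3, 2, 2, 1].
max_i inc[i]+dec[i]−1 = 11, with one witness 16, 22, 32, 39, 37, 36, 32, 21, 8, 7, 3.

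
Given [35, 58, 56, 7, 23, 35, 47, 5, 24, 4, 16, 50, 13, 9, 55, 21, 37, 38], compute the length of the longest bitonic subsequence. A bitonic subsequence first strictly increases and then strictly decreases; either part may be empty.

Let inc[i] be the LIS ending at i and dec[i] the longest strictly decreasing subsequence starting at i. inc = [1, 2, 2, 1, 2, 3, 4, 1, 3, 1, 2, 5, 2, 2, 6, 3, 4, 5], dec = [5, 7, 6, 3, 4, 5, 5, 2, 4, 1, 3, 3, 2, 1, 2, 1, 1, 1].
max_i inc[i]+dec[i]−1 = 8, with one witness 35, 58, 56, 47, 24, 16, 13, 9.

8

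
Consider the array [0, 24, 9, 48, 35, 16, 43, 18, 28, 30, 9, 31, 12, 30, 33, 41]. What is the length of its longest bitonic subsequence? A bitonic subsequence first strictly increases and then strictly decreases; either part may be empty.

One longest bitonic subsequence is 0, 9, 16, 18, 28, 30, 31, 33, 41 (positions 1,3,6,8,9,10,12,15,16): it rises to 41 then falls. Length 9 is optimal.

9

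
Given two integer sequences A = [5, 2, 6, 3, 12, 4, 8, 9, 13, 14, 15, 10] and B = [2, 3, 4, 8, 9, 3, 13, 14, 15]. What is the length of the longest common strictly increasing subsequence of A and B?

8

For each value that appears in both, track the longest common increasing run ending there.
The best achievable length is 8; one witness is 2, 3, 4, 8, 9, 13, 14, 15 (A-positions 2,4,6,7,8,9,10,11, B-positions 1,2,3,4,5,7,8,9).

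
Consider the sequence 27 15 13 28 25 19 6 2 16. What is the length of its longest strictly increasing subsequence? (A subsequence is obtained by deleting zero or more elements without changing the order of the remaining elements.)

Let dp[i] be the longest increasing subsequence ending at position i. Then dp = [1, 1, 1, 2, 2, 2, 1, 1, 2].
The maximum is 2; one witness is 27, 28 at positions 1,4.

2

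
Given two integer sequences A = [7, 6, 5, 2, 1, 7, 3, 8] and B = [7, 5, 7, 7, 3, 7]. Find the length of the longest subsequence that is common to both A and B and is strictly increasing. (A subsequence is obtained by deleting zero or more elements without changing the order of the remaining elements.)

2

For each value that appears in both, track the longest common increasing run ending there.
The best achievable length is 2; one witness is 5, 7 (A-positions 3,6, B-positions 2,3).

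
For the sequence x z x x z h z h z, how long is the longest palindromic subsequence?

One longest palindromic subsequence is zhzhz (positions 2,6,7,8,9); it reads the same forward and backward, and the interval DP gives dp[1][9] = 5.

5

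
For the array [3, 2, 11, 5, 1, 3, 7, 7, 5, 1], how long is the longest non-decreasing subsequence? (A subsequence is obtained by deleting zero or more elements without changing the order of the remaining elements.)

One longest non-decreasing subsequence is 3, 5, 7, 7 (positions 1,4,7,8), of length 4; no longer one exists.

4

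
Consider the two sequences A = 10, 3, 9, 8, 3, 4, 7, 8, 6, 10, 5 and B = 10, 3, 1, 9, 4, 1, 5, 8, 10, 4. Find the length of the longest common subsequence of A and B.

6

A longest common subsequence is 10, 3, 9, 4, 8, 10 (length 6); the LCS DP confirms no longer common subsequence exists.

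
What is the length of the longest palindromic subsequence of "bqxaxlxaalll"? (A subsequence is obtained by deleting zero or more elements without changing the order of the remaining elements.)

One longest palindromic subsequence is axlxa (positions 4,5,6,7,9); it reads the same forward and backward, and the interval DP gives dp[1][12] = 5.

5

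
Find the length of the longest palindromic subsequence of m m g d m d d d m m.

8

One longest palindromic subsequence is mmddddmm (positions 1,2,4,6,7,8,9,10); it reads the same forward and backward, and the interval DP gives dp[1][10] = 8.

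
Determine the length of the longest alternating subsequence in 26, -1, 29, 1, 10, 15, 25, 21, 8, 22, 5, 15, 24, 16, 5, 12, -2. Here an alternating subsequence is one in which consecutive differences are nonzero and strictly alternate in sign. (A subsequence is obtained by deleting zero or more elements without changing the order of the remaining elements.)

Track the best alternating length ending on an up-step vs a down-step at each position: up/down = 1/1, 1/2, 3/1, 3/4, 5/4, 5/4, 5/4, 5/6, 5/6, 7/6, 5/8, 9/8, 9/6, 9/10, 5/10, 11/10, 1/12.
The maximum over both is 12; one such subsequence is 26, -1, 29, 1, 25, 21, 22, 5, 15, 5, 12, -2.

12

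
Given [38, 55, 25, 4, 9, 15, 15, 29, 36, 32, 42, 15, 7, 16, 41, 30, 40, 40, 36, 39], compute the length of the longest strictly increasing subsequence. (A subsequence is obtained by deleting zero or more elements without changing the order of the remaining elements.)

One longest increasing subsequence is 4, 9, 15, 29, 32, 36, 39 (positions 4,5,6,8,10,19,20), of length 7; no longer one exists.

7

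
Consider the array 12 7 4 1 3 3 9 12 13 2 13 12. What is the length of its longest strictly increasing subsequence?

Scanning left to right, the best length ending at each element is: 12→1, 7→1, 4→1, 1→1, 3→2, 3→2, 9→3, 12→4, 13→5, 2→2, 13→5, 12→4.
So the longest increasing subsequence has length 5, e.g. 1, 3, 9, 12, 13.

5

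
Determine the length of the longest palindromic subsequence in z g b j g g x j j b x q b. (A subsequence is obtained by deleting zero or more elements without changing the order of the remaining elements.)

6

One longest palindromic subsequence is bxjjxb (positions 3,7,8,9,11,13); it reads the same forward and backward, and the interval DP gives dp[1][13] = 6.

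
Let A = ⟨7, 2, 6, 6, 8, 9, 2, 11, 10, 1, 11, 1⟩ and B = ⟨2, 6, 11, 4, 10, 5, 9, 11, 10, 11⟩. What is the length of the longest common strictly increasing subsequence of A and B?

A longest common strictly increasing subsequence is 2, 6, 9, 10, 11 (length 5); it appears in order in both A and B, and no longer such subsequence exists.

5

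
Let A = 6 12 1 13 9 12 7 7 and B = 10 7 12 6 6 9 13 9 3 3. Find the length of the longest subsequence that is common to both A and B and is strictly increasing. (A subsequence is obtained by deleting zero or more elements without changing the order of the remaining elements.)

A longest common strictly increasing subsequence is 6, 9 (length 2); it appears in order in both A and B, and no longer such subsequence exists.

2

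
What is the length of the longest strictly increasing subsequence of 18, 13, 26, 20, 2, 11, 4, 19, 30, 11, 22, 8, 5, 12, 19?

One longest increasing subsequence is 2, 4, 11, 12, 19 (positions 5,7,10,14,15), of length 5; no longer one exists.

5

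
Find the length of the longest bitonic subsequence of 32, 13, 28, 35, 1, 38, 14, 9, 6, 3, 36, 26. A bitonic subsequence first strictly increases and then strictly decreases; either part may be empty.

8

One longest bitonic subsequence is 13, 28, 35, 38, 14, 9, 6, 3 (positions 2,3,4,6,7,8,9,10): it rises to 38 then falls. Length 8 is optimal.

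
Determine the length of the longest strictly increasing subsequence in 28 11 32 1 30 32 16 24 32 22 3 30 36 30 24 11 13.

5

One longest increasing subsequence is 11, 16, 24, 32, 36 (positions 2,7,8,9,13), of length 5; no longer one exists.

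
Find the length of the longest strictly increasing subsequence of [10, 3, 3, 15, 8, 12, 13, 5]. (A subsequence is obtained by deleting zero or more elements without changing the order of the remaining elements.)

Let dp[i] be the longest increasing subsequence ending at position i. Then dp = [1, 1, 1, 2, 2, 3, 4, 2].
The maximum is 4; one witness is 3, 8, 12, 13 at positions 2,5,6,7.

4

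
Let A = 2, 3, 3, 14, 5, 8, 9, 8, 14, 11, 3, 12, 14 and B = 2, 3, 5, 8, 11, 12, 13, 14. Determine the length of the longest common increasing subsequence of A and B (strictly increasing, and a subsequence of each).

7

A longest common strictly increasing subsequence is 2, 3, 5, 8, 11, 12, 14 (length 7); it appears in order in both A and B, and no longer such subsequence exists.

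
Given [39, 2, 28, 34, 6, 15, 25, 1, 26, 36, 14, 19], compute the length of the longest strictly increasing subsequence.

Let dp[i] be the longest increasing subsequence ending at position i. Then dp = [1, 1, 2, 3, 2, 3, 4, 1, 5, 6, 3, 4].
The maximum is 6; one witness is 2, 6, 15, 25, 26, 36 at positions 2,5,6,7,9,10.

6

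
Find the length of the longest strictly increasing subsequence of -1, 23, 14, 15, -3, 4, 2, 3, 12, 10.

4

Let dp[i] be the longest increasing subsequence ending at position i. Then dp = [1, 2, 2, 3, 1, 2, 2, 3, 4, 4].
The maximum is 4; one witness is -1, 2, 3, 12 at positions 1,7,8,9.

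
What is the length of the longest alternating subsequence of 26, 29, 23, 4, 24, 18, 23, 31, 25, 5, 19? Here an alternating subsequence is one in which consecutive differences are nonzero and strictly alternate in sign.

A longest alternating subsequence is 26, 29, 23, 24, 18, 23, 5, 19 (positions 1,2,3,5,6,7,10,11); its 7 consecutive differences strictly alternate in sign, and length 8 is optimal.

8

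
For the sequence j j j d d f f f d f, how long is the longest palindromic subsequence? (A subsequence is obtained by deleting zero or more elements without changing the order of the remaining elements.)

5

One longest palindromic subsequence is dfffd (positions 5,6,7,8,9); it reads the same forward and backward, and the interval DP gives dp[1][10] = 5.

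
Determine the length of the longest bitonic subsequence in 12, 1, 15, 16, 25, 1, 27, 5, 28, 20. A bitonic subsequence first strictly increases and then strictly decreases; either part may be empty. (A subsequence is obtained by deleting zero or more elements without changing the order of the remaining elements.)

7

One longest bitonic subsequence is 12, 15, 16, 25, 27, 28, 20 (positions 1,3,4,5,7,9,10): it rises to 28 then falls. Length 7 is optimal.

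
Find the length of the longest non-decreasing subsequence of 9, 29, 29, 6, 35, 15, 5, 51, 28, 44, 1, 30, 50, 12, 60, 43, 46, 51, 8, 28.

One longest non-decreasing subsequence is 9, 29, 29, 35, 44, 50, 60 (positions 1,2,3,5,10,13,15), of length 7; no longer one exists.

7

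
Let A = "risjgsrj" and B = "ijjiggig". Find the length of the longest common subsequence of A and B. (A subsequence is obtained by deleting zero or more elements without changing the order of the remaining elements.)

A longest common subsequence is ijg (length 3); the LCS DP confirms no longer common subsequence exists.

3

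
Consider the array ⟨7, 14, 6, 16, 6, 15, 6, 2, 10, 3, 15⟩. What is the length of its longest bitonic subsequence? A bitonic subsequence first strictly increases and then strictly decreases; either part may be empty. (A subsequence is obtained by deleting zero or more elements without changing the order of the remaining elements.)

Let inc[i] be the LIS ending at i and dec[i] the longest strictly decreasing subsequence starting at i. inc = [1, 2, 1, 3, 1, 3, 1, 1, 2, 2, 3], dec = [3, 3, 2, 4, 2, 3, 2, 1, 2, 1, 1].
max_i inc[i]+dec[i]−1 = 6, with one witness 7, 14, 16, 15, 10, 3.

6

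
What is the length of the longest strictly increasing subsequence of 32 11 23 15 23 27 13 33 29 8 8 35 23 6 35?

Scanning left to right, the best length ending at each element is: 32→1, 11→1, 23→2, 15→2, 23→3, 27→4, 13→2, 33→5, 29→5, 8→1, 8→1, 35→6, 23→3, 6→1, 35→6.
So the longest increasing subsequence has length 6, e.g. 11, 15, 23, 27, 33, 35.

6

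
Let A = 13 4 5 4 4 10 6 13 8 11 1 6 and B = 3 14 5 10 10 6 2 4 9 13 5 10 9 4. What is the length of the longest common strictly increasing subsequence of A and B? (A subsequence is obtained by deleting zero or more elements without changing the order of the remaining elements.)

3

For each value that appears in both, track the longest common increasing run ending there.
The best achievable length is 3; one witness is 5, 10, 13 (A-positions 3,6,8, B-positions 3,4,10).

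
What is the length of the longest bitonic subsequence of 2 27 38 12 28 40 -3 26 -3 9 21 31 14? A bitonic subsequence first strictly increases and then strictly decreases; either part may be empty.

7

One longest bitonic subsequence is 2, 27, 38, 28, 26, 21, 14 (positions 1,2,3,5,8,11,13): it rises to 38 then falls. Length 7 is optimal.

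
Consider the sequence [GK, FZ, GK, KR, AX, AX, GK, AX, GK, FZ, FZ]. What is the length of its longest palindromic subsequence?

7

One longest palindromic subsequence is FZ GK AX GK AX GK FZ (positions 2,3,5,7,8,9,11); it reads the same forward and backward, and the interval DP gives dp[1][11] = 7.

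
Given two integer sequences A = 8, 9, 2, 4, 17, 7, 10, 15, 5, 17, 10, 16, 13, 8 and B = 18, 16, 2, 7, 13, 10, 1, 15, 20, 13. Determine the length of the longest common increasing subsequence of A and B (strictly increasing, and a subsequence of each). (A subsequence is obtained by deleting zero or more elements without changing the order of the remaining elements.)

A longest common strictly increasing subsequence is 2, 7, 10, 15 (length 4); it appears in order in both A and B, and no longer such subsequence exists.

4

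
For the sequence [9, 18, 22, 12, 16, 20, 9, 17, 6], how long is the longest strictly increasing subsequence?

Let dp[i] be the longest increasing subsequence ending at position i. Then dp = [1, 2, 3, 2, 3, 4, 1, 4, 1].
The maximum is 4; one witness is 9, 12, 16, 20 at positions 1,4,5,6.

4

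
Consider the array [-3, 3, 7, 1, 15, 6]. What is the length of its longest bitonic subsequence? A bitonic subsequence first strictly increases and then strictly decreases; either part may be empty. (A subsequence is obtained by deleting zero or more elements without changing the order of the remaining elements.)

5

One longest bitonic subsequence is -3, 3, 7, 15, 6 (positions 1,2,3,5,6): it rises to 15 then falls. Length 5 is optimal.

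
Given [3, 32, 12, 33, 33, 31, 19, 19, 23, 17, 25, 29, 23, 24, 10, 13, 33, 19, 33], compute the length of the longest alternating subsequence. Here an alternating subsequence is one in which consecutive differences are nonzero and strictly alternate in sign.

14

Track the best alternating length ending on an up-step vs a down-step at each position: up/down = 1/1, 2/1, 2/3, 4/1, 4/1, 4/5, 4/5, 4/5, 6/5, 4/7, 8/5, 8/5, 8/9, 10/9, 2/11, 12/11, 12/1, 12/13, 14/1.
The maximum over both is 14; one such subsequence is 3, 32, 12, 33, 19, 23, 17, 25, 23, 24, 10, 33, 19, 33.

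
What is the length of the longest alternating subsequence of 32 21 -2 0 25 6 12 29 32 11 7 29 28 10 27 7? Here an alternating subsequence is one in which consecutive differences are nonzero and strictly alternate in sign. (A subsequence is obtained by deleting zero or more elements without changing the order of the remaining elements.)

A longest alternating subsequence is 32, 21, 25, 6, 12, 11, 29, 10, 27, 7 (positions 1,2,5,6,7,10,12,14,15,16); its 9 consecutive differences strictly alternate in sign, and length 10 is optimal.

10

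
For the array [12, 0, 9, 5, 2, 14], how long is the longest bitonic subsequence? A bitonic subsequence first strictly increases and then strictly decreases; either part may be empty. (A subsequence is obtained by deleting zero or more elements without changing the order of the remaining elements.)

4

One longest bitonic subsequence is 12, 9, 5, 2 (positions 1,3,4,5): it rises to 12 then falls. Length 4 is optimal.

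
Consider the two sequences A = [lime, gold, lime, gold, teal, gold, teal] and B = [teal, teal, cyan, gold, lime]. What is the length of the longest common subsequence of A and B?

2

Backtracking the LCS table gives one alignment: gold (A2,B4) → lime (A3,B5).
So the longest common subsequence has length 2.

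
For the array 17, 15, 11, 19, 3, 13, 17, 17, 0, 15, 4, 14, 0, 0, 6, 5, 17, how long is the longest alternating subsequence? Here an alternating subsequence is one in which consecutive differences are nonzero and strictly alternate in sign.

13

Track the best alternating length ending on an up-step vs a down-step at each position: up/down = 1/1, 1/2, 1/2, 3/1, 1/4, 5/4, 5/4, 5/4, 1/6, 7/6, 7/8, 9/8, 1/10, 1/10, 11/10, 11/12, 13/4.
The maximum over both is 13; one such subsequence is 17, 15, 19, 3, 13, 0, 15, 4, 14, 0, 6, 5, 17.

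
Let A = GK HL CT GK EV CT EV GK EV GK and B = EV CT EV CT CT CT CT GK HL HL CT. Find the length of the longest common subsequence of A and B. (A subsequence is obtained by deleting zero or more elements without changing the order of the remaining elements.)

A longest common subsequence is CT, EV, CT, GK (length 4); the LCS DP confirms no longer common subsequence exists.

4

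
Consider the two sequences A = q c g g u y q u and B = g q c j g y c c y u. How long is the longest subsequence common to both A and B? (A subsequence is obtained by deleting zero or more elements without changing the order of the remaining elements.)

Backtracking the LCS table gives one alignment: q (A1,B2) → c (A2,B3) → g (A3,B5) → y (A6,B9) → u (A8,B10).
So the longest common subsequence has length 5.

5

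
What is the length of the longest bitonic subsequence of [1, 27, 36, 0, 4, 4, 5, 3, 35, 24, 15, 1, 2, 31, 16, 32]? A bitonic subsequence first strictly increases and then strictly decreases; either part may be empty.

7

One longest bitonic subsequence is 1, 27, 36, 35, 24, 15, 2 (positions 1,2,3,9,10,11,13): it rises to 36 then falls. Length 7 is optimal.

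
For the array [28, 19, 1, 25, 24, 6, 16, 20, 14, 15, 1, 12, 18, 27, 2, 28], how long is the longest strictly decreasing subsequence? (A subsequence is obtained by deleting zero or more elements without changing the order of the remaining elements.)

Let dp[i] be the longest decreasing subsequence ending at position i. Then dp = [1, 2, 3, 2, 3, 4, 4, 4, 5, 5, 6, 6, 5, 2, 7, 1].
The maximum is 7; one witness is 28, 25, 24, 16, 14, 12, 2 at positions 1,4,5,7,9,12,15.

7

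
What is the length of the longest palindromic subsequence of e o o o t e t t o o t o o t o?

One longest palindromic subsequence is oootootooo (positions 2,3,4,5,9,10,11,12,13,15); it reads the same forward and backward, and the interval DP gives dp[1][15] = 10.

10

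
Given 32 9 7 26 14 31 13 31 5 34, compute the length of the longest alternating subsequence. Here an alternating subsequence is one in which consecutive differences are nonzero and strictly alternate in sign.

Track the best alternating length ending on an up-step vs a down-step at each position: up/down = 1/1, 1/2, 1/2, 3/2, 3/4, 5/2, 3/6, 7/2, 1/8, 9/1.
The maximum over both is 9; one such subsequence is 32, 9, 26, 14, 31, 13, 31, 5, 34.

9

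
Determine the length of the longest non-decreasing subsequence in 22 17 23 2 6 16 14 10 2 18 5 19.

Let dp[i] be the longest non-decreasing subsequence ending at position i. Then dp = [1, 1, 2, 1, 2, 3, 3, 3, 2, 4, 3, 5].
The maximum is 5; one witness is 2, 6, 16, 18, 19 at positions 4,5,6,10,12.

5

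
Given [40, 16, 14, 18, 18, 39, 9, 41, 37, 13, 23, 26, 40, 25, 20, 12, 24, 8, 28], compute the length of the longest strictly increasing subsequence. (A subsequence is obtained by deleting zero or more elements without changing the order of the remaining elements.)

Let dp[i] be the longest increasing subsequence ending at position i. Then dp = [1, 1, 1, 2, 2, 3, 1, 4, 3, 2, 3, 4, 5, 4, 3, 2, 4, 1, 5].
The maximum is 5; one witness is 16, 18, 23, 26, 40 at positions 2,4,11,12,13.

5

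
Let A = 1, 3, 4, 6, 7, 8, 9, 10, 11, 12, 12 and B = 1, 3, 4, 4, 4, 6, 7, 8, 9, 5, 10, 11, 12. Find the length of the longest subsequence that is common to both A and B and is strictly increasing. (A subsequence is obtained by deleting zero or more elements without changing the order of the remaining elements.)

For each value that appears in both, track the longest common increasing run ending there.
The best achievable length is 10; one witness is 1, 3, 4, 6, 7, 8, 9, 10, 11, 12 (A-positions 1,2,3,4,5,6,7,8,9,10, B-positions 1,2,3,6,7,8,9,11,12,13).

10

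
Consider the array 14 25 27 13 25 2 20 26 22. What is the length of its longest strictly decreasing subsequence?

One longest decreasing subsequence is 14, 13, 2 (positions 1,4,6), of length 3; no longer one exists.

3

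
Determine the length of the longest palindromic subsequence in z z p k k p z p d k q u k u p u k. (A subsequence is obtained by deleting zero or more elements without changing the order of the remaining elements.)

One longest palindromic subsequence is pkkpzpkkp (positions 3,4,5,6,7,8,10,13,15); it reads the same forward and backward, and the interval DP gives dp[1][17] = 9.

9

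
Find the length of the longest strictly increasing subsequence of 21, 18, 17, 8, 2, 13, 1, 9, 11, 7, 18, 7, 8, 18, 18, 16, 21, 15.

One longest increasing subsequence is 8, 9, 11, 18, 21 (positions 4,8,9,11,17), of length 5; no longer one exists.

5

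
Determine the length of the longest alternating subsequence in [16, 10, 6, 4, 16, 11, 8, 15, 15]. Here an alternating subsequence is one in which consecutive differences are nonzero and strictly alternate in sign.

5

Track the best alternating length ending on an up-step vs a down-step at each position: up/down = 1/1, 1/2, 1/2, 1/2, 3/1, 3/4, 3/4, 5/4, 5/4.
The maximum over both is 5; one such subsequence is 16, 10, 16, 11, 15.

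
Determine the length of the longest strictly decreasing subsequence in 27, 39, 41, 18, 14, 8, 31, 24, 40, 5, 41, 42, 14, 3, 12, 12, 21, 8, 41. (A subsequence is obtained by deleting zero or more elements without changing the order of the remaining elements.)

6

Let dp[i] be the longest decreasing subsequence ending at position i. Then dp = [1, 1, 1, 2, 3, 4, 2, 3, 2, 5, 1, 1, 4, 6, 5, 5, 4, 6, 2].
The maximum is 6; one witness is 27, 18, 14, 8, 5, 3 at positions 1,4,5,6,10,14.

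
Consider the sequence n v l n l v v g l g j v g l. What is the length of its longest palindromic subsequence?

7

One longest palindromic subsequence is lvglgvl (positions 3,7,8,9,10,12,14); it reads the same forward and backward, and the interval DP gives dp[1][14] = 7.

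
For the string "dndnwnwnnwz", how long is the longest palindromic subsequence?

7

Using dp[i][j] = 2 + dp[i+1][j−1] if the ends match, else max(dp[i+1][j], dp[i][j−1]):
dp[1][11] = 7. A witness is nnwnwnn at positions 2,4,5,6,7,8,9.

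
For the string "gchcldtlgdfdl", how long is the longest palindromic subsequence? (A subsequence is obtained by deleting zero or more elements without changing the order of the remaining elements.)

Using dp[i][j] = 2 + dp[i+1][j−1] if the ends match, else max(dp[i+1][j], dp[i][j−1]):
dp[1][13] = 5. A witness is ldfdl at positions 5,6,11,12,13.

5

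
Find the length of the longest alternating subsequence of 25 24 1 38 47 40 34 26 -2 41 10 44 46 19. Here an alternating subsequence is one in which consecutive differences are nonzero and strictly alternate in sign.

Track the best alternating length ending on an up-step vs a down-step at each position: up/down = 1/1, 1/2, 1/2, 3/1, 3/1, 3/4, 3/4, 3/4, 1/4, 5/4, 5/6, 7/4, 7/4, 7/8.
The maximum over both is 8; one such subsequence is 25, 24, 47, 40, 41, 10, 44, 19.

8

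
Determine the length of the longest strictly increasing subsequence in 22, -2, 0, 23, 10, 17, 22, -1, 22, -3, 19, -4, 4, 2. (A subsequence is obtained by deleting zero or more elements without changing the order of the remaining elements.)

Let dp[i] be the longest increasing subsequence ending at position i. Then dp = [1, 1, 2, 3, 3, 4, 5, 2, 5, 1, 5, 1, 3, 3].
The maximum is 5; one witness is -2, 0, 10, 17, 22 at positions 2,3,5,6,7.

5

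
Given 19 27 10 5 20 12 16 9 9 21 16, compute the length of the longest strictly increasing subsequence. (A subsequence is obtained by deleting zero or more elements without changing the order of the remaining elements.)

4

Scanning left to right, the best length ending at each element is: 19→1, 27→2, 10→1, 5→1, 20→2, 12→2, 16→3, 9→2, 9→2, 21→4, 16→3.
So the longest increasing subsequence has length 4, e.g. 10, 12, 16, 21.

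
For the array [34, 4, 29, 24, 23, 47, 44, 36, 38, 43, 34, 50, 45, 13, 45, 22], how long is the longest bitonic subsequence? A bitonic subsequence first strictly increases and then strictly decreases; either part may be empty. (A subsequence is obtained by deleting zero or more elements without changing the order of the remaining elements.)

Let inc[i] be the LIS ending at i and dec[i] the longest strictly decreasing subsequence starting at i. inc = [1, 1, 2, 2, 2, 3, 3, 3, 4, 5, 3, 6, 6, 2, 6, 3], dec = [5, 1, 4, 3, 2, 5, 4, 3, 3, 3, 2, 3, 2, 1, 2, 1].
max_i inc[i]+dec[i]−1 = 8, with one witness 4, 29, 36, 38, 43, 50, 45, 22.

8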